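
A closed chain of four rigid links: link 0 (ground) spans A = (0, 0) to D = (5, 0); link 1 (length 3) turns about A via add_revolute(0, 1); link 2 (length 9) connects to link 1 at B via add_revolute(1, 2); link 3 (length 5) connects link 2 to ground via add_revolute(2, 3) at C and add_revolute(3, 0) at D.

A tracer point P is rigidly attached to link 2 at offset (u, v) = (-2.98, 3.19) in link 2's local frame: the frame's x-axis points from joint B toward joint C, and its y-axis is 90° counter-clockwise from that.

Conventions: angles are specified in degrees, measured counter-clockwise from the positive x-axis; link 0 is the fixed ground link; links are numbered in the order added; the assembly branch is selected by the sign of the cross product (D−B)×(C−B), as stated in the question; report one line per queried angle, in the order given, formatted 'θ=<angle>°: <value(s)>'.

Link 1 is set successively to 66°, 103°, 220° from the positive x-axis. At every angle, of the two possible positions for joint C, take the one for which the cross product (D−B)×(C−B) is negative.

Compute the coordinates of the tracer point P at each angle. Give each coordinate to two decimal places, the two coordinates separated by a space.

A=(0,0), D=(5.00,0)
θ=66°: B = A + 3.00·(cos66°, sin66°) = (1.2202, 2.7406)
θ=66°: |BD| = 4.6688
θ=66°: circle(B,9.00) ∩ circle(D,5.00): a=8.3316, h=3.4035
θ=66°:   candidates: C₊=(9.9632,0.6053) cross=15.890; C₋=(5.9675,-4.9055) cross=-15.890
θ=66°:   branch - wants cross < 0 → take C=(5.9675,-4.9055) (cross=-15.890)
θ=66°: ex = (C−B)/|BC| = (0.5275,-0.8496); ey = (0.8496,0.5275)
θ=66°: P = B + -2.98·ex + 3.19·ey = (2.3585,6.9550)
θ=103°: B = A + 3.00·(cos103°, sin103°) = (-0.6749, 2.9231)
θ=103°: |BD| = 6.3835
θ=103°: circle(B,9.00) ∩ circle(D,5.00): a=7.5781, h=4.8552
θ=103°:   candidates: C₊=(8.2853,3.7692) cross=30.993; C₋=(3.8387,-4.8633) cross=-30.993
θ=103°:   branch - wants cross < 0 → take C=(3.8387,-4.8633) (cross=-30.993)
θ=103°: ex = (C−B)/|BC| = (0.5015,-0.8652); ey = (0.8652,0.5015)
θ=103°: P = B + -2.98·ex + 3.19·ey = (0.5905,7.1011)
θ=220°: B = A + 3.00·(cos220°, sin220°) = (-2.2981, -1.9284)
θ=220°: |BD| = 7.5486
θ=220°: circle(B,9.00) ∩ circle(D,5.00): a=7.4836, h=4.9996
θ=220°:   candidates: C₊=(3.6600,4.8171) cross=37.740; C₋=(6.2143,-4.8503) cross=-37.740
θ=220°:   branch - wants cross < 0 → take C=(6.2143,-4.8503) (cross=-37.740)
θ=220°: ex = (C−B)/|BC| = (0.9458,-0.3247); ey = (0.3247,0.9458)
θ=220°: P = B + -2.98·ex + 3.19·ey = (-4.0810,2.0563)

θ=66°: 2.36 6.95
θ=103°: 0.59 7.10
θ=220°: -4.08 2.06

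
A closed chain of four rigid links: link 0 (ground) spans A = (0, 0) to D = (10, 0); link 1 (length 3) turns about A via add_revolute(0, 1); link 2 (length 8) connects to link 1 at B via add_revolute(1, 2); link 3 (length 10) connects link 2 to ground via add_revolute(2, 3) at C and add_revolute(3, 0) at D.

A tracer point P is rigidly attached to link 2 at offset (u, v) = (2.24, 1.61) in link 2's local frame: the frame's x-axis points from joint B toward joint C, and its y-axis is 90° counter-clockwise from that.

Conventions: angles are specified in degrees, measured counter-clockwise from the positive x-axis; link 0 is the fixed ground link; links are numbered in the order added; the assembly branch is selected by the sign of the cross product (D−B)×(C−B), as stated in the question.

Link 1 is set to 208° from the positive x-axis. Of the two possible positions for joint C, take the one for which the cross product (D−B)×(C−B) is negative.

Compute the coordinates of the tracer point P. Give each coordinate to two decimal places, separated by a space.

A=(0,0), D=(10.00,0)
B = A + 3.00·(cos208°, sin208°) = (-2.6488, -1.4084)
|BD| = 12.7270
circle(B,8.00) ∩ circle(D,10.00): a=4.9492, h=6.2853
  candidates: C₊=(1.5744,5.3860) cross=79.994; C₋=(2.9655,-7.1075) cross=-79.994
  branch - wants cross < 0 → take C=(2.9655,-7.1075) (cross=-79.994)
ex = (C−B)/|BC| = (0.7018,-0.7124); ey = (0.7124,0.7018)
P = B + 2.24·ex + 1.61·ey = (0.0701,-1.8743)

0.07 -1.87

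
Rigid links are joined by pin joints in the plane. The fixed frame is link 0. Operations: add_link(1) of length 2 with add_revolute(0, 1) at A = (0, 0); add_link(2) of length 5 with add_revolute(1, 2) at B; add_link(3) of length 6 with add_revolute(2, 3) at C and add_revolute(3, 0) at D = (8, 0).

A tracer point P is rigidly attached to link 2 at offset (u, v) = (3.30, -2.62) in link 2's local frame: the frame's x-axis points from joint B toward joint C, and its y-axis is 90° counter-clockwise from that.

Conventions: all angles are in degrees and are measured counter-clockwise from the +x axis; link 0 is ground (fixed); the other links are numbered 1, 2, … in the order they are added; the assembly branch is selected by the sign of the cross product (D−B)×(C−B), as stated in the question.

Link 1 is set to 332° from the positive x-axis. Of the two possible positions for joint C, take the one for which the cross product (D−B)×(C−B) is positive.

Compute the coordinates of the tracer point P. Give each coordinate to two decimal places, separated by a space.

A=(0,0), D=(8.00,0)
B = A + 2.00·(cos332°, sin332°) = (1.7659, -0.9389)
|BD| = 6.3044
circle(B,5.00) ∩ circle(D,6.00): a=2.2798, h=4.4500
  candidates: C₊=(3.3575,3.8010) cross=28.055; C₋=(4.6830,-4.9998) cross=-28.055
  branch + wants cross > 0 → take C=(3.3575,3.8010) (cross=28.055)
ex = (C−B)/|BC| = (0.3183,0.9480); ey = (-0.9480,0.3183)
P = B + 3.30·ex + -2.62·ey = (5.3001,1.3554)

5.30 1.36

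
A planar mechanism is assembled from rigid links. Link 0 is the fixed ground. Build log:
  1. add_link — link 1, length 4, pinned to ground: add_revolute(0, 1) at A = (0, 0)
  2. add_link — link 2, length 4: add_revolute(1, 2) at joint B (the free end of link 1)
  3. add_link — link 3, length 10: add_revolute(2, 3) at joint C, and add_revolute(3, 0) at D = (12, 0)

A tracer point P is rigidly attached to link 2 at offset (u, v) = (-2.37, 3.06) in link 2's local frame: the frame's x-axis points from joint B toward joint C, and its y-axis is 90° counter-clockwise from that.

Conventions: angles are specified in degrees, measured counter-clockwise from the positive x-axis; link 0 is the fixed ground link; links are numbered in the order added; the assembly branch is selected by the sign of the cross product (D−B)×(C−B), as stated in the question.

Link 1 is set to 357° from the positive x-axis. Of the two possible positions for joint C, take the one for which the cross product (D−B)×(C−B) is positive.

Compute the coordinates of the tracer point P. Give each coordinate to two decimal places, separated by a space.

A=(0,0), D=(12.00,0)
B = A + 4.00·(cos357°, sin357°) = (3.9945, -0.2093)
|BD| = 8.0082
circle(B,4.00) ∩ circle(D,10.00): a=-1.2405, h=3.8028
  candidates: C₊=(2.6550,3.5597) cross=30.454; C₋=(2.8538,-4.0433) cross=-30.454
  branch + wants cross > 0 → take C=(2.6550,3.5597) (cross=30.454)
ex = (C−B)/|BC| = (-0.3349,0.9423); ey = (-0.9423,-0.3349)
P = B + -2.37·ex + 3.06·ey = (1.9048,-3.4672)

1.90 -3.47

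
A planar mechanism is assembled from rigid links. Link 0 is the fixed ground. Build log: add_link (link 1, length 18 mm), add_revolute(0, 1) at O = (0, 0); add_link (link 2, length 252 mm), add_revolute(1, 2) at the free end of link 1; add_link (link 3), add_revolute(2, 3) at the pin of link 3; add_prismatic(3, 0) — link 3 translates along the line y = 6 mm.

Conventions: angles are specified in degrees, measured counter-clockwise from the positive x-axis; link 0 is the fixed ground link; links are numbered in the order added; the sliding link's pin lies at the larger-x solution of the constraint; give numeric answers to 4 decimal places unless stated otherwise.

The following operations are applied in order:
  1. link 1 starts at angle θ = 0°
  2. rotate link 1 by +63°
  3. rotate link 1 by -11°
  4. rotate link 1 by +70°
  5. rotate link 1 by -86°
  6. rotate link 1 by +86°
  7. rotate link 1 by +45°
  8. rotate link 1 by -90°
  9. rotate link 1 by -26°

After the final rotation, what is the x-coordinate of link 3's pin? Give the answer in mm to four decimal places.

geometry: r = 18 mm, L = 252 mm, e = 6 mm; θ starts at 0°
rotate link 1 by +63°: θ ← 0° +63° = 63°
rotate link 1 by -11°: θ ← 63° -11° = 52°
rotate link 1 by +70°: θ ← 52° +70° = 122°
rotate link 1 by -86°: θ ← 122° -86° = 36°
rotate link 1 by +86°: θ ← 36° +86° = 122°
rotate link 1 by +45°: θ ← 122° +45° = 167°
rotate link 1 by -90°: θ ← 167° -90° = 77°
rotate link 1 by -26°: θ ← 77° -26° = 51°
crank pin P = (r cos θ, r sin θ) = (11.327767, 13.988627)
h = r sin θ − e = 13.988627 − 6 = 7.988627
x = r cos θ + √(L² − h²) = 11.327767 + 251.873345 = 263.201112

263.2011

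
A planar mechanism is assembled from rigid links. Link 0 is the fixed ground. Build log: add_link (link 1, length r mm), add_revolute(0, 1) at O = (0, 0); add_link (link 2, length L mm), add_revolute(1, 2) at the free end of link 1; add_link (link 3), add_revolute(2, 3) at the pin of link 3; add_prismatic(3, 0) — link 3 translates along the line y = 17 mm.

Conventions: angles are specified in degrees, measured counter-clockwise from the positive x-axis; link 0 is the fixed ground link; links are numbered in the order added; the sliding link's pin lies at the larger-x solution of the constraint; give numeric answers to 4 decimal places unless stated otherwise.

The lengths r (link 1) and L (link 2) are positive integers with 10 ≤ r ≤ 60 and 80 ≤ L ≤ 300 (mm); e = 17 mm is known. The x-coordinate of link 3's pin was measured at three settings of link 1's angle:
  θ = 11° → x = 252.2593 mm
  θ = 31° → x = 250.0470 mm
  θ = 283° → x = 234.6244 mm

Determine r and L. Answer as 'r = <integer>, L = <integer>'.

constraint per measurement: (x − r cos θ)² + (r sin θ − e)² = L²
subtracting the θ₁ and θ₂ equations cancels the r² and L² terms:
r = (x₁² − x₂²) / (2[(x₁cos θ₁ + e sin θ₁) − (x₂cos θ₂ + e sin θ₂)]) = 20.0005 → r = 20
L² = (x₁ − r cos θ₁)² + (r sin θ₁ − e)² = 54289.0209 → L = 233.0000 → L = 233
check at θ₃=283°: x = 234.6244 (printed 234.6244) ✓

r = 20, L = 233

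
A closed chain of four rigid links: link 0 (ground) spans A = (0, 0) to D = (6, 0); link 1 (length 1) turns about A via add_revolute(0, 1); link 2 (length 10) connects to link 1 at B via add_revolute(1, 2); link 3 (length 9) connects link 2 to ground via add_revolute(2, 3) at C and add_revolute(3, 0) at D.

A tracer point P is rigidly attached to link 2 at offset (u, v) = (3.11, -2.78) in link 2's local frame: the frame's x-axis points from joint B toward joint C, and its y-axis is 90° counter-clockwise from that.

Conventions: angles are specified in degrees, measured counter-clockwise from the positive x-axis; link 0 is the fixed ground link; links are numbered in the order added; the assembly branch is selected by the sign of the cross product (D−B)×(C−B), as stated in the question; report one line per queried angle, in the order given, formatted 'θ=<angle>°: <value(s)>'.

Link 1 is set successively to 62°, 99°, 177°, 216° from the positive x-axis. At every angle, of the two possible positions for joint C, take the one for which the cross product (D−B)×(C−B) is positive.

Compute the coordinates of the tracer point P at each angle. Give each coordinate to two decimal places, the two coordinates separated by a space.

A=(0,0), D=(6.00,0)
θ=62°: B = A + 1.00·(cos62°, sin62°) = (0.4695, 0.8829)
θ=62°: |BD| = 5.6006
θ=62°: circle(B,10.00) ∩ circle(D,9.00): a=4.4965, h=8.9320
θ=62°:   candidates: C₊=(6.3179,8.9944) cross=50.024; C₋=(3.5016,-8.6463) cross=-50.024
θ=62°:   branch + wants cross > 0 → take C=(6.3179,8.9944) (cross=50.024)
θ=62°: ex = (C−B)/|BC| = (0.5848,0.8111); ey = (-0.8111,0.5848)
θ=62°: P = B + 3.11·ex + -2.78·ey = (4.5433,1.7797)
θ=99°: B = A + 1.00·(cos99°, sin99°) = (-0.1564, 0.9877)
θ=99°: |BD| = 6.2352
θ=99°: circle(B,10.00) ∩ circle(D,9.00): a=4.6412, h=8.8577
θ=99°:   candidates: C₊=(5.8293,8.9984) cross=55.229; C₋=(3.0230,-8.4934) cross=-55.229
θ=99°:   branch + wants cross > 0 → take C=(5.8293,8.9984) (cross=55.229)
θ=99°: ex = (C−B)/|BC| = (0.5986,0.8011); ey = (-0.8011,0.5986)
θ=99°: P = B + 3.11·ex + -2.78·ey = (3.9321,1.8150)
θ=177°: B = A + 1.00·(cos177°, sin177°) = (-0.9986, 0.0523)
θ=177°: |BD| = 6.9988
θ=177°: circle(B,10.00) ∩ circle(D,9.00): a=4.8568, h=8.7414
θ=177°:   candidates: C₊=(3.9234,8.7571) cross=61.179; C₋=(3.7927,-8.7251) cross=-61.179
θ=177°:   branch + wants cross > 0 → take C=(3.9234,8.7571) (cross=61.179)
θ=177°: ex = (C−B)/|BC| = (0.4922,0.8705); ey = (-0.8705,0.4922)
θ=177°: P = B + 3.11·ex + -2.78·ey = (2.9521,1.3912)
θ=216°: B = A + 1.00·(cos216°, sin216°) = (-0.8090, -0.5878)
θ=216°: |BD| = 6.8343
θ=216°: circle(B,10.00) ∩ circle(D,9.00): a=4.8072, h=8.7687
θ=216°:   candidates: C₊=(3.2262,8.5619) cross=59.929; C₋=(4.7345,-8.9106) cross=-59.929
θ=216°:   branch + wants cross > 0 → take C=(3.2262,8.5619) (cross=59.929)
θ=216°: ex = (C−B)/|BC| = (0.4035,0.9150); ey = (-0.9150,0.4035)
θ=216°: P = B + 3.11·ex + -2.78·ey = (2.9896,1.1360)

θ=62°: 4.54 1.78
θ=99°: 3.93 1.81
θ=177°: 2.95 1.39
θ=216°: 2.99 1.14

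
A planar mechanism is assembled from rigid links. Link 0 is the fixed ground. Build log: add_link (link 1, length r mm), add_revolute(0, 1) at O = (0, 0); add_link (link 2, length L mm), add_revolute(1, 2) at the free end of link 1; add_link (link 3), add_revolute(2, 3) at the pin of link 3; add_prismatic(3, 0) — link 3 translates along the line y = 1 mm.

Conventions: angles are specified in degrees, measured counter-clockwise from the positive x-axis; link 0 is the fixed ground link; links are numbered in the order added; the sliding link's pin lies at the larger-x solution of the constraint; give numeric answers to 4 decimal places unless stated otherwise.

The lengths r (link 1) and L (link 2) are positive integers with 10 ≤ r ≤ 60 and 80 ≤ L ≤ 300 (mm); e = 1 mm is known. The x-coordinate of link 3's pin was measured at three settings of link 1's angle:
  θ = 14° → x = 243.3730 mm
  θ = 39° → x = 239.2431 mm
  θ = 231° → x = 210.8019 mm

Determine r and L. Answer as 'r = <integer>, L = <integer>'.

constraint per measurement: (x − r cos θ)² + (r sin θ − e)² = L²
subtracting the θ₁ and θ₂ equations cancels the r² and L² terms:
r = (x₁² − x₂²) / (2[(x₁cos θ₁ + e sin θ₁) − (x₂cos θ₂ + e sin θ₂)]) = 19.9997 → r = 20
L² = (x₁ − r cos θ₁)² + (r sin θ₁ − e)² = 50175.9890 → L = 224.0000 → L = 224
check at θ₃=231°: x = 210.8019 (printed 210.8019) ✓

r = 20, L = 224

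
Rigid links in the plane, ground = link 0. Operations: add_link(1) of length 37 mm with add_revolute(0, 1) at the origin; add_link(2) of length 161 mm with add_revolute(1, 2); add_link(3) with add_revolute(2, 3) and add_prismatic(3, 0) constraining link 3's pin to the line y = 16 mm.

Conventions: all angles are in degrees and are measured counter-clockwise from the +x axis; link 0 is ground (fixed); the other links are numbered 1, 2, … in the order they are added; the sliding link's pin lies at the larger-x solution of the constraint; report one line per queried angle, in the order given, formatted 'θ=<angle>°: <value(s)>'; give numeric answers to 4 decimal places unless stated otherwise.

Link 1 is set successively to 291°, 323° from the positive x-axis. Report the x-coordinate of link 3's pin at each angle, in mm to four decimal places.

geometry: r = 37 mm, L = 161 mm, e = 16 mm
θ=291°: crank pin P = (r cos θ, r sin θ) = (13.259614, -34.542476)
θ=291°: h = r sin θ − e = -34.542476 − 16 = -50.542476
θ=291°: x = r cos θ + √(L² − h²) = 13.259614 + 152.860911 = 166.120525
θ=323°: crank pin P = (r cos θ, r sin θ) = (29.549514, -22.267156)
θ=323°: h = r sin θ − e = -22.267156 − 16 = -38.267156
θ=323°: x = r cos θ + √(L² − h²) = 29.549514 + 156.386140 = 185.935654

θ=291°: 166.1205
θ=323°: 185.9357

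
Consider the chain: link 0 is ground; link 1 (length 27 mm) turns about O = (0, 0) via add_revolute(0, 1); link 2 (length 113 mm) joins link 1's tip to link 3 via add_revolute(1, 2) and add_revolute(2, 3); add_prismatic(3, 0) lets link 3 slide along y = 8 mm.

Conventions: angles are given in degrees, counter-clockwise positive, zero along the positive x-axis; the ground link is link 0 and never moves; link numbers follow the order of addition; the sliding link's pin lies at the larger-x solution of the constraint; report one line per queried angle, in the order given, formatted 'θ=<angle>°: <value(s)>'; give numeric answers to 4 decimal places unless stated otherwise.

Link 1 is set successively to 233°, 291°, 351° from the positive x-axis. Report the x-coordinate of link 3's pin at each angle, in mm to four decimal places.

geometry: r = 27 mm, L = 113 mm, e = 8 mm
θ=233°: crank pin P = (r cos θ, r sin θ) = (-16.249006, -21.563159)
θ=233°: h = r sin θ − e = -21.563159 − 8 = -29.563159
θ=233°: x = r cos θ + √(L² − h²) = -16.249006 + 109.064291 = 92.815286
θ=291°: crank pin P = (r cos θ, r sin θ) = (9.675935, -25.206672)
θ=291°: h = r sin θ − e = -25.206672 − 8 = -33.206672
θ=291°: x = r cos θ + √(L² − h²) = 9.675935 + 108.010726 = 117.686661
θ=351°: crank pin P = (r cos θ, r sin θ) = (26.667585, -4.223731)
θ=351°: h = r sin θ − e = -4.223731 − 8 = -12.223731
θ=351°: x = r cos θ + √(L² − h²) = 26.667585 + 112.336906 = 139.004491

θ=233°: 92.8153
θ=291°: 117.6867
θ=351°: 139.0045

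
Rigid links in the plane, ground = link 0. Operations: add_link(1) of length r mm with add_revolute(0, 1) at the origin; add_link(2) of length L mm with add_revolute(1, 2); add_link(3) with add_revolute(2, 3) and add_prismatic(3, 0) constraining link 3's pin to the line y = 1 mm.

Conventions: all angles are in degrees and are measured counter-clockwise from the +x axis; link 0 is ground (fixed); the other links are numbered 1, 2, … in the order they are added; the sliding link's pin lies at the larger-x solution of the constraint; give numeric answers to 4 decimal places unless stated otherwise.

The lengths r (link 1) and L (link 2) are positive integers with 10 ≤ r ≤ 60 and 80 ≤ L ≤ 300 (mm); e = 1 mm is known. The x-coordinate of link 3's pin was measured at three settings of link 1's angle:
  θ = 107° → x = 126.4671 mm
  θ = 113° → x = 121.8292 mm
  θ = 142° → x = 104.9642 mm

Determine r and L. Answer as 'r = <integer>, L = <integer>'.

constraint per measurement: (x − r cos θ)² + (r sin θ − e)² = L²
subtracting the θ₁ and θ₂ equations cancels the r² and L² terms:
r = (x₁² − x₂²) / (2[(x₁cos θ₁ + e sin θ₁) − (x₂cos θ₂ + e sin θ₂)]) = 53.9993 → r = 54
L² = (x₁ − r cos θ₁)² + (r sin θ₁ − e)² = 22800.9898 → L = 151.0000 → L = 151
check at θ₃=142°: x = 104.9642 (printed 104.9642) ✓

r = 54, L = 151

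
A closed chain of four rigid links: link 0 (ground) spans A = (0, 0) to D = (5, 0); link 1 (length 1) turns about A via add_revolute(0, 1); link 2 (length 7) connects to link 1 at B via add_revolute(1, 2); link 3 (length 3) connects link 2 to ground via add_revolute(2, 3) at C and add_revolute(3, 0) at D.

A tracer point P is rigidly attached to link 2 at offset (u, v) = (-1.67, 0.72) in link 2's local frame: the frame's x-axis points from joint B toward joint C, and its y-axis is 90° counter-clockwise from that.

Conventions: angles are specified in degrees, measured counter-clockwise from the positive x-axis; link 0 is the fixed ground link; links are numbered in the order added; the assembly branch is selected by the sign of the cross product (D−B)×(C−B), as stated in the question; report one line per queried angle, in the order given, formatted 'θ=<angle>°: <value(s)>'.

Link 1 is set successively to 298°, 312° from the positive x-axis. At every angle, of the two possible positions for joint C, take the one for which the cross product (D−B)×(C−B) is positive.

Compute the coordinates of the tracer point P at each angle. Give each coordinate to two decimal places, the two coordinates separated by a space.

A=(0,0), D=(5.00,0)
θ=298°: B = A + 1.00·(cos298°, sin298°) = (0.4695, -0.8829)
θ=298°: |BD| = 4.6158
θ=298°: circle(B,7.00) ∩ circle(D,3.00): a=6.6409, h=2.2134
θ=298°:   candidates: C₊=(6.5643,2.5599) cross=10.216; C₋=(7.4111,-1.7851) cross=-10.216
θ=298°:   branch + wants cross > 0 → take C=(6.5643,2.5599) (cross=10.216)
θ=298°: ex = (C−B)/|BC| = (0.8707,0.4918); ey = (-0.4918,0.8707)
θ=298°: P = B + -1.67·ex + 0.72·ey = (-1.3387,-1.0774)
θ=312°: B = A + 1.00·(cos312°, sin312°) = (0.6691, -0.7431)
θ=312°: |BD| = 4.3942
θ=312°: circle(B,7.00) ∩ circle(D,3.00): a=6.7486, h=1.8592
θ=312°:   candidates: C₊=(7.0061,2.2306) cross=8.170; C₋=(7.6349,-1.4343) cross=-8.170
θ=312°:   branch + wants cross > 0 → take C=(7.0061,2.2306) (cross=8.170)
θ=312°: ex = (C−B)/|BC| = (0.9053,0.4248); ey = (-0.4248,0.9053)
θ=312°: P = B + -1.67·ex + 0.72·ey = (-1.1486,-0.8008)

θ=298°: -1.34 -1.08
θ=312°: -1.15 -0.80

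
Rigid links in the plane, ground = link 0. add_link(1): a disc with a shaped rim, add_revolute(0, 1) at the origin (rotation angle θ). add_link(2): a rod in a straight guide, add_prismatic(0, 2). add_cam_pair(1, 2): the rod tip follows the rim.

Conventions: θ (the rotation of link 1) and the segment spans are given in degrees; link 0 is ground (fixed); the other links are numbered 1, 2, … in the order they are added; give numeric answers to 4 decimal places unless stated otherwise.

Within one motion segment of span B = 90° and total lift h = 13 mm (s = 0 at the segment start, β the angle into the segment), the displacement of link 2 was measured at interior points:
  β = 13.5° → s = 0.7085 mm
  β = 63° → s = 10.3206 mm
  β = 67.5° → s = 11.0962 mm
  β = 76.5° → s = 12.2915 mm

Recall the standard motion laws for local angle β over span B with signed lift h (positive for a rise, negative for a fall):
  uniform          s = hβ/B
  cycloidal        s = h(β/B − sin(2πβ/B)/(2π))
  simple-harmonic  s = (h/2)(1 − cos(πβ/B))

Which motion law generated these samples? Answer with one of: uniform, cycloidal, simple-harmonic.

candidates at β/B = r: uniform s = h·r (linear in β); cycloidal s = h·(r − sin(2πr)/(2π)); simple-harmonic s = (h/2)(1 − cos(πr))
β=13.5°: printed 0.7085 | uniform 1.9500, cycloidal 0.2761, simple-harmonic 0.7085
β=63°: printed 10.3206 | uniform 9.1000, cycloidal 11.0677, simple-harmonic 10.3206
β=67.5°: printed 11.0962 | uniform 9.7500, cycloidal 11.8190, simple-harmonic 11.0962
β=76.5°: printed 12.2915 | uniform 11.0500, cycloidal 12.7239, simple-harmonic 12.2915
only one law matches every sample → simple-harmonic

simple-harmonic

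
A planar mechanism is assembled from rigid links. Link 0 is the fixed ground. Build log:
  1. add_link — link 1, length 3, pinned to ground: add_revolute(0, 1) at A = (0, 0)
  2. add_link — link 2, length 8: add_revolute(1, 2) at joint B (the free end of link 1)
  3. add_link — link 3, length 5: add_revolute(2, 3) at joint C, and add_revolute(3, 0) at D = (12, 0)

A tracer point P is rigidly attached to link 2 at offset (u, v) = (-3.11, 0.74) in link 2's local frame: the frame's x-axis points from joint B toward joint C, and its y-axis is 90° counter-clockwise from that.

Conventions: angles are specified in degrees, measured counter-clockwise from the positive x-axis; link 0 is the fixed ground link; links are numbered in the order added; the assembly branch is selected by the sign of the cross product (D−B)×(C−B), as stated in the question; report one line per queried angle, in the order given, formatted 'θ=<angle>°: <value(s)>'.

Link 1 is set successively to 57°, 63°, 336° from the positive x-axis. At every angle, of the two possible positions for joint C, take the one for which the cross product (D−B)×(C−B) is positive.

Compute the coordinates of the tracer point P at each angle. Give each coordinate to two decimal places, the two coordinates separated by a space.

A=(0,0), D=(12.00,0)
θ=57°: B = A + 3.00·(cos57°, sin57°) = (1.6339, 2.5160)
θ=57°: |BD| = 10.6671
θ=57°: circle(B,8.00) ∩ circle(D,5.00): a=7.1616, h=3.5653
θ=57°:   candidates: C₊=(9.4344,4.2916) cross=38.032; C₋=(7.7525,-2.6379) cross=-38.032
θ=57°:   branch + wants cross > 0 → take C=(9.4344,4.2916) (cross=38.032)
θ=57°: ex = (C−B)/|BC| = (0.9751,0.2219); ey = (-0.2219,0.9751)
θ=57°: P = B + -3.11·ex + 0.74·ey = (-1.5628,2.5473)
θ=63°: B = A + 3.00·(cos63°, sin63°) = (1.3620, 2.6730)
θ=63°: |BD| = 10.9687
θ=63°: circle(B,8.00) ∩ circle(D,5.00): a=7.2621, h=3.3558
θ=63°:   candidates: C₊=(9.2230,4.1579) cross=36.809; C₋=(7.5874,-2.3513) cross=-36.809
θ=63°:   branch + wants cross > 0 → take C=(9.2230,4.1579) (cross=36.809)
θ=63°: ex = (C−B)/|BC| = (0.9826,0.1856); ey = (-0.1856,0.9826)
θ=63°: P = B + -3.11·ex + 0.74·ey = (-1.8313,2.8229)
θ=336°: B = A + 3.00·(cos336°, sin336°) = (2.7406, -1.2202)
θ=336°: |BD| = 9.3394
θ=336°: circle(B,8.00) ∩ circle(D,5.00): a=6.7576, h=4.2819
θ=336°:   candidates: C₊=(8.8809,3.9079) cross=39.990; C₋=(9.9998,-4.5825) cross=-39.990
θ=336°:   branch + wants cross > 0 → take C=(8.8809,3.9079) (cross=39.990)
θ=336°: ex = (C−B)/|BC| = (0.7675,0.6410); ey = (-0.6410,0.7675)
θ=336°: P = B + -3.11·ex + 0.74·ey = (-0.1207,-2.6458)

θ=57°: -1.56 2.55
θ=63°: -1.83 2.82
θ=336°: -0.12 -2.65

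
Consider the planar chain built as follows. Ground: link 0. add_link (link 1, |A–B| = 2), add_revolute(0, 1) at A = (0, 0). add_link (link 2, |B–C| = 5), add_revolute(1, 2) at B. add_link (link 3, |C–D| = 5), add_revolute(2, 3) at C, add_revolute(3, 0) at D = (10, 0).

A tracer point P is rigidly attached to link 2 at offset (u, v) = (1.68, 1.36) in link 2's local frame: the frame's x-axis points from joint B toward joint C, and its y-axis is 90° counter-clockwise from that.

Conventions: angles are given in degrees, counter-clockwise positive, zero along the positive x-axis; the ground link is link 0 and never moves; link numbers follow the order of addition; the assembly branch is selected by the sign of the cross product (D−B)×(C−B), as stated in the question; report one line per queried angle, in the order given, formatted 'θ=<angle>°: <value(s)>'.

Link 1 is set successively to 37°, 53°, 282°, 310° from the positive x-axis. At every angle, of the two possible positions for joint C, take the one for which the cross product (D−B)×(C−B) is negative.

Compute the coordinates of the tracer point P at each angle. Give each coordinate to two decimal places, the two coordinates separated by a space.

A=(0,0), D=(10.00,0)
θ=37°: B = A + 2.00·(cos37°, sin37°) = (1.5973, 1.2036)
θ=37°: |BD| = 8.4885
θ=37°: circle(B,5.00) ∩ circle(D,5.00): a=4.2442, h=2.6432
θ=37°:   candidates: C₊=(6.1734,3.2183) cross=22.437; C₋=(5.4238,-2.0146) cross=-22.437
θ=37°:   branch - wants cross < 0 → take C=(5.4238,-2.0146) (cross=-22.437)
θ=37°: ex = (C−B)/|BC| = (0.7653,-0.6437); ey = (0.6437,0.7653)
θ=37°: P = B + 1.68·ex + 1.36·ey = (3.7584,1.1631)
θ=53°: B = A + 2.00·(cos53°, sin53°) = (1.2036, 1.5973)
θ=53°: |BD| = 8.9402
θ=53°: circle(B,5.00) ∩ circle(D,5.00): a=4.4701, h=2.2401
θ=53°:   candidates: C₊=(6.0020,3.0027) cross=20.027; C₋=(5.2016,-1.4054) cross=-20.027
θ=53°:   branch - wants cross < 0 → take C=(5.2016,-1.4054) (cross=-20.027)
θ=53°: ex = (C−B)/|BC| = (0.7996,-0.6005); ey = (0.6005,0.7996)
θ=53°: P = B + 1.68·ex + 1.36·ey = (3.3637,1.6758)
θ=282°: B = A + 2.00·(cos282°, sin282°) = (0.4158, -1.9563)
θ=282°: |BD| = 9.7818
θ=282°: circle(B,5.00) ∩ circle(D,5.00): a=4.8909, h=1.0388
θ=282°:   candidates: C₊=(5.0002,0.0397) cross=10.161; C₋=(5.4157,-1.9960) cross=-10.161
θ=282°:   branch - wants cross < 0 → take C=(5.4157,-1.9960) (cross=-10.161)
θ=282°: ex = (C−B)/|BC| = (1.0000,-0.0079); ey = (0.0079,1.0000)
θ=282°: P = B + 1.68·ex + 1.36·ey = (2.1066,-0.6097)
θ=310°: B = A + 2.00·(cos310°, sin310°) = (1.2856, -1.5321)
θ=310°: |BD| = 8.8481
θ=310°: circle(B,5.00) ∩ circle(D,5.00): a=4.4240, h=2.3298
θ=310°:   candidates: C₊=(5.2394,1.5285) cross=20.614; C₋=(6.0462,-3.0606) cross=-20.614
θ=310°:   branch - wants cross < 0 → take C=(6.0462,-3.0606) (cross=-20.614)
θ=310°: ex = (C−B)/|BC| = (0.9521,-0.3057); ey = (0.3057,0.9521)
θ=310°: P = B + 1.68·ex + 1.36·ey = (3.3009,-0.7508)

θ=37°: 3.76 1.16
θ=53°: 3.36 1.68
θ=282°: 2.11 -0.61
θ=310°: 3.30 -0.75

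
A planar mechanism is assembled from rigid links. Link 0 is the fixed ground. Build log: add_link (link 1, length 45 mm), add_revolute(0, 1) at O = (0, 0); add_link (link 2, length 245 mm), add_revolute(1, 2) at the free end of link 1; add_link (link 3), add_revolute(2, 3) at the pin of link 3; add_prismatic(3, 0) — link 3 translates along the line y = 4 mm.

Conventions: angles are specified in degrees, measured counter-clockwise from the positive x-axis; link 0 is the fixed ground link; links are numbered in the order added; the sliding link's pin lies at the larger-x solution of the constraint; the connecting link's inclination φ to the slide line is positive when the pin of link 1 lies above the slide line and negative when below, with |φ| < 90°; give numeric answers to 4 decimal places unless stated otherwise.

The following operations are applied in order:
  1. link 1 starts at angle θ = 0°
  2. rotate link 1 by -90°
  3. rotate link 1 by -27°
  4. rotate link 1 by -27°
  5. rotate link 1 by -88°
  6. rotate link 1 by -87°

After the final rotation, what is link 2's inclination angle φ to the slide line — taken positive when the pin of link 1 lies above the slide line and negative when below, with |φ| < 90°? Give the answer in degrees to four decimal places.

geometry: r = 45 mm, L = 245 mm, e = 4 mm; θ starts at 0°
rotate link 1 by -90°: θ ← 0° -90° = -90°
rotate link 1 by -27°: θ ← -90° -27° = -117°
rotate link 1 by -27°: θ ← -117° -27° = -144°
rotate link 1 by -88°: θ ← -144° -88° = -232°
rotate link 1 by -87°: θ ← -232° -87° = -319°
h = r sin θ − e = 29.522656 − 4 = 25.522656
sin φ = h / L = 25.522656 / 245 = 0.10417411
φ = arcsin(0.10417411) = 5.979585°

5.9796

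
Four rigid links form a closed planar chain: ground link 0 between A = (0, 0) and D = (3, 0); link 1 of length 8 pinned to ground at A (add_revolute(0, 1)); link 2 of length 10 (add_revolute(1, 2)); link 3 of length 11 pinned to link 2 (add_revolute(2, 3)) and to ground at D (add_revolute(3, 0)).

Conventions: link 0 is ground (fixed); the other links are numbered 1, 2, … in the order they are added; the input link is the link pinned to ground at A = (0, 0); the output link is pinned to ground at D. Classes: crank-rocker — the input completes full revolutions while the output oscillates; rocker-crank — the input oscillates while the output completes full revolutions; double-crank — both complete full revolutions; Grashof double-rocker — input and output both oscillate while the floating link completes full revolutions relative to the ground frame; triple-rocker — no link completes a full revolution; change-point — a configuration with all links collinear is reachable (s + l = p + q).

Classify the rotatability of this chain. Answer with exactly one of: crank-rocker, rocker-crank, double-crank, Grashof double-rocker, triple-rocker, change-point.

lengths: ground=3, input=8, coupler=10, output=11
sorted: s=3 (shortest), l=11 (longest), p+q=18
s + l = 14 vs p + q = 18
s + l < p + q (Grashof) with shortest = ground link → double-crank

double-crank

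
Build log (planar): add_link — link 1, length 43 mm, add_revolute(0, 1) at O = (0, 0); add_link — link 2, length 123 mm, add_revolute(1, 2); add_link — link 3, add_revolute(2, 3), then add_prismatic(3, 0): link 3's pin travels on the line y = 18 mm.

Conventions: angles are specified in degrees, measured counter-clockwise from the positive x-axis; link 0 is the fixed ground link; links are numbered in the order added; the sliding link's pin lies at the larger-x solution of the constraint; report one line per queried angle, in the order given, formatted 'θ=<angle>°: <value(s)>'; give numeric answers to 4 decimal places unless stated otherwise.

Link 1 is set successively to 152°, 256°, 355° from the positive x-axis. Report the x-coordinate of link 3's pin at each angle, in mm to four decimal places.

geometry: r = 43 mm, L = 123 mm, e = 18 mm
θ=152°: crank pin P = (r cos θ, r sin θ) = (-37.966746, 20.187277)
θ=152°: h = r sin θ − e = 20.187277 − 18 = 2.187277
θ=152°: x = r cos θ + √(L² − h²) = -37.966746 + 122.980551 = 85.013804
θ=256°: crank pin P = (r cos θ, r sin θ) = (-10.402642, -41.722716)
θ=256°: h = r sin θ − e = -41.722716 − 18 = -59.722716
θ=256°: x = r cos θ + √(L² − h²) = -10.402642 + 107.527658 = 97.125016
θ=355°: crank pin P = (r cos θ, r sin θ) = (42.836372, -3.747697)
θ=355°: h = r sin θ − e = -3.747697 − 18 = -21.747697
θ=355°: x = r cos θ + √(L² − h²) = 42.836372 + 121.062123 = 163.898495

θ=152°: 85.0138
θ=256°: 97.1250
θ=355°: 163.8985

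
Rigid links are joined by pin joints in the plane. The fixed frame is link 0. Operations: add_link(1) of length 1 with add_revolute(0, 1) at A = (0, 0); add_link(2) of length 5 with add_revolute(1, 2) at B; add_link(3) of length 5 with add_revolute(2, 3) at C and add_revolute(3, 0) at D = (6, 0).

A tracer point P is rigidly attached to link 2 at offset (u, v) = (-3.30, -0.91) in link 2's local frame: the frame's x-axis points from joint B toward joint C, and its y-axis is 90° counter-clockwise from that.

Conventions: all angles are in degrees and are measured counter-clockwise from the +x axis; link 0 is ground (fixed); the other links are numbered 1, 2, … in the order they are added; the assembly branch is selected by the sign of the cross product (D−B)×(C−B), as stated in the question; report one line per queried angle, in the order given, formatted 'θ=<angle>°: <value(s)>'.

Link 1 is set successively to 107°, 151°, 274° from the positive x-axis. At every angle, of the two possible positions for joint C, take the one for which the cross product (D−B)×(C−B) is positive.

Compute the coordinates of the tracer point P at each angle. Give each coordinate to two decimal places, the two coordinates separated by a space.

A=(0,0), D=(6.00,0)
θ=107°: B = A + 1.00·(cos107°, sin107°) = (-0.2924, 0.9563)
θ=107°: |BD| = 6.3646
θ=107°: circle(B,5.00) ∩ circle(D,5.00): a=3.1823, h=3.8565
θ=107°:   candidates: C₊=(3.4333,4.2909) cross=24.545; C₋=(2.2744,-3.3346) cross=-24.545
θ=107°:   branch + wants cross > 0 → take C=(3.4333,4.2909) (cross=24.545)
θ=107°: ex = (C−B)/|BC| = (0.7451,0.6669); ey = (-0.6669,0.7451)
θ=107°: P = B + -3.30·ex + -0.91·ey = (-2.1444,-1.9226)
θ=151°: B = A + 1.00·(cos151°, sin151°) = (-0.8746, 0.4848)
θ=151°: |BD| = 6.8917
θ=151°: circle(B,5.00) ∩ circle(D,5.00): a=3.4458, h=3.6230
θ=151°:   candidates: C₊=(2.8176,3.8564) cross=24.969; C₋=(2.3078,-3.3716) cross=-24.969
θ=151°:   branch + wants cross > 0 → take C=(2.8176,3.8564) (cross=24.969)
θ=151°: ex = (C−B)/|BC| = (0.7384,0.6743); ey = (-0.6743,0.7384)
θ=151°: P = B + -3.30·ex + -0.91·ey = (-2.6978,-2.4124)
θ=274°: B = A + 1.00·(cos274°, sin274°) = (0.0698, -0.9976)
θ=274°: |BD| = 6.0136
θ=274°: circle(B,5.00) ∩ circle(D,5.00): a=3.0068, h=3.9949
θ=274°:   candidates: C₊=(2.3722,3.4408) cross=24.024; C₋=(3.6976,-4.4383) cross=-24.024
θ=274°:   branch + wants cross > 0 → take C=(2.3722,3.4408) (cross=24.024)
θ=274°: ex = (C−B)/|BC| = (0.4605,0.8877); ey = (-0.8877,0.4605)
θ=274°: P = B + -3.30·ex + -0.91·ey = (-0.6421,-4.3459)

θ=107°: -2.14 -1.92
θ=151°: -2.70 -2.41
θ=274°: -0.64 -4.35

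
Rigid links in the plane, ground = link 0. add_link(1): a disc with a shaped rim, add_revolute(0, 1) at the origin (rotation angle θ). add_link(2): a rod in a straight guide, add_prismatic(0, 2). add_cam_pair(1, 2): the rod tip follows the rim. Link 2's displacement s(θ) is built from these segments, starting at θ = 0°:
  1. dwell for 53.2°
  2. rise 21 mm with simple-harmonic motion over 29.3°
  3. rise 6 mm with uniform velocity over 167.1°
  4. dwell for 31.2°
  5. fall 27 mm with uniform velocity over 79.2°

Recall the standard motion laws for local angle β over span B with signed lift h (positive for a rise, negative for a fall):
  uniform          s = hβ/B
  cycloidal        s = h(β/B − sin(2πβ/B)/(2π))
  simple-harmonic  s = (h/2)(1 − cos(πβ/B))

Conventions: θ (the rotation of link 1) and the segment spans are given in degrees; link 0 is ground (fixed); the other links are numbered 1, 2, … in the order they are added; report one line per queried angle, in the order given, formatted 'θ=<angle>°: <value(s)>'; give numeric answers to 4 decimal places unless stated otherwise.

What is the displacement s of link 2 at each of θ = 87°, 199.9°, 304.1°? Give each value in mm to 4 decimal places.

segment 1 (0° to 53.2°, dwell): s unchanged at 0.0000
segment 2 (53.2° to 82.5°, simple-harmonic, h = 21) is passed completely: s = 0.0000 + (21) = 21.0000
θ = 87° falls in segment 3 (82.5° to 249.6°, uniform, h = 6): β = 87 − 82.5 = 4.5°, B = 167.1°; Δs = 6·4.5/167.1 = 0.1616; s = 21.0000 + 0.1616 = 21.1616
θ = 199.9° falls in segment 3 (82.5° to 249.6°, uniform, h = 6): β = 199.9 − 82.5 = 117.4°, B = 167.1°; Δs = 6·117.4/167.1 = 4.2154; s = 21.0000 + 4.2154 = 25.2154
segment 3 (82.5° to 249.6°, uniform, h = 6) is passed completely: s = 21.0000 + (6) = 27.0000
segment 4 (249.6° to 280.8°, dwell): s unchanged at 27.0000
θ = 304.1° falls in segment 5 (280.8° to 360°, uniform, h = -27): β = 304.1 − 280.8 = 23.3°, B = 79.2°; Δs = -27·23.3/79.2 = -7.9432; s = 27.0000 − 7.9432 = 19.0568

θ=87°: 21.1616
θ=199.9°: 25.2154
θ=304.1°: 19.0568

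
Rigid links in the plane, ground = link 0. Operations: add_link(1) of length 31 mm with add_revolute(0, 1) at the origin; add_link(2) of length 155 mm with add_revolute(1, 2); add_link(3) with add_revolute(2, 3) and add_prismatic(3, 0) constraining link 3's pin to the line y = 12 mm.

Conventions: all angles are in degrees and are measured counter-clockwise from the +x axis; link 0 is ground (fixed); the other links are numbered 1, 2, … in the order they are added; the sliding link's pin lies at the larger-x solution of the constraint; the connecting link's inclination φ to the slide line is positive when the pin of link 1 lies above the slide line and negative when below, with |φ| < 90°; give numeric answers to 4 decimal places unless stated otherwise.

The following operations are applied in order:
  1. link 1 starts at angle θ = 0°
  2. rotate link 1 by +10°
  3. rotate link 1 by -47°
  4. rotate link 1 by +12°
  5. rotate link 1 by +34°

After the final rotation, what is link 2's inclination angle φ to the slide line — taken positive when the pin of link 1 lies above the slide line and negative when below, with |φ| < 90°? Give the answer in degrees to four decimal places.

geometry: r = 31 mm, L = 155 mm, e = 12 mm; θ starts at 0°
rotate link 1 by +10°: θ ← 0° +10° = 10°
rotate link 1 by -47°: θ ← 10° -47° = -37°
rotate link 1 by +12°: θ ← -37° +12° = -25°
rotate link 1 by +34°: θ ← -25° +34° = 9°
h = r sin θ − e = 4.849468 − 12 = -7.150532
sin φ = h / L = -7.150532 / 155 = -0.04613246
φ = arcsin(-0.04613246) = -2.644134°

-2.6441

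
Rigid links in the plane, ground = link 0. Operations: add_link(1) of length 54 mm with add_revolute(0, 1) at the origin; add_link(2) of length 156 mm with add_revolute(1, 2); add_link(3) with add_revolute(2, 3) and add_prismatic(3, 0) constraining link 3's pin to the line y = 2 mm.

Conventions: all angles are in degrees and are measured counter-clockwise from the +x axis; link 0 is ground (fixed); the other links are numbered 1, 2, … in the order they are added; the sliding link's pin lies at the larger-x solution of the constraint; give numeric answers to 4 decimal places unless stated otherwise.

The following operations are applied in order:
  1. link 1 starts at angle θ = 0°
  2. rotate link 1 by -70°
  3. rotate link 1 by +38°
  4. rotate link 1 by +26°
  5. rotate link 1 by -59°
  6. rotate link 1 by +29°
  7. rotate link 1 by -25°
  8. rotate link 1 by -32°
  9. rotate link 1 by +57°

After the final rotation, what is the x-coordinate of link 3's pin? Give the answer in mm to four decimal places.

geometry: r = 54 mm, L = 156 mm, e = 2 mm; θ starts at 0°
rotate link 1 by -70°: θ ← 0° -70° = -70°
rotate link 1 by +38°: θ ← -70° +38° = -32°
rotate link 1 by +26°: θ ← -32° +26° = -6°
rotate link 1 by -59°: θ ← -6° -59° = -65°
rotate link 1 by +29°: θ ← -65° +29° = -36°
rotate link 1 by -25°: θ ← -36° -25° = -61°
rotate link 1 by -32°: θ ← -61° -32° = -93°
rotate link 1 by +57°: θ ← -93° +57° = -36°
crank pin P = (r cos θ, r sin θ) = (43.686918, -31.740404)
h = r sin θ − e = -31.740404 − 2 = -33.740404
x = r cos θ + √(L² − h²) = 43.686918 + 152.307535 = 195.994453

195.9945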